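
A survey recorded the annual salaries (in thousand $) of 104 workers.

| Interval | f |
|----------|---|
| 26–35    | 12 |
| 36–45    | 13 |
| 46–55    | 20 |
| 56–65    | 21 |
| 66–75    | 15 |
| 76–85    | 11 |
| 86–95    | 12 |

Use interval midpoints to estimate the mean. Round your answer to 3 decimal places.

Midpoints: 30.5, 40.5, 50.5, 60.5, 70.5, 80.5, 90.5
Σfm = 12×30.5 + 13×40.5 + 20×50.5 + 21×60.5 + 15×70.5 + 11×80.5 + 12×90.5 = 6202
n = Σf = 104
Mean = 6202 / 104 = 59.6346

59.635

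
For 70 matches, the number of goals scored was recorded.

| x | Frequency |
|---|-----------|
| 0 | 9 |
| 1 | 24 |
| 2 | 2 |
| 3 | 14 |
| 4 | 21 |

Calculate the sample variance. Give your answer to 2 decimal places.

Values: 0, 1, 2, 3, 4
n = 70, Σfx = 154, mean = 2.2000
Σfx² = 494
Σf(x − x̄)² = Σfx² − (Σfx)²/n = 494 − 154²/70 = 155.2000
Sample variance = 155.2000 / 69 = 2.2493

2.25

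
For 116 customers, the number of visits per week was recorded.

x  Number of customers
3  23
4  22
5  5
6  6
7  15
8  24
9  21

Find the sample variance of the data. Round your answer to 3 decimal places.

5.213

Values: 3, 4, 5, 6, 7, 8, 9
n = 116, Σfx = 704, mean = 6.0690
Σfx² = 4872
Σf(x − x̄)² = Σfx² − (Σfx)²/n = 4872 − 704²/116 = 599.4483
Sample variance = 599.4483 / 115 = 5.2126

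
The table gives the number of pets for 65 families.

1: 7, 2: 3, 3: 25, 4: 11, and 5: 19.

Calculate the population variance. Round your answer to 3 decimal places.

Values: 1, 2, 3, 4, 5
n = 65, Σfx = 227, mean = 3.4923
Σfx² = 895
Σf(x − x̄)² = Σfx² − (Σfx)²/n = 895 − 227²/65 = 102.2462
Population variance = 102.2462 / 65 = 1.5730

1.573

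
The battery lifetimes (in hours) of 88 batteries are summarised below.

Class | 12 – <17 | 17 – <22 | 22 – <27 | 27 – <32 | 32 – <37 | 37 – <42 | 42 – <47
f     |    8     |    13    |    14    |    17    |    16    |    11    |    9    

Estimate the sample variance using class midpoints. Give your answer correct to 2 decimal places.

Midpoints: 14.5, 19.5, 24.5, 29.5, 34.5, 39.5, 44.5
n = 88, Σfm = 2601, mean = 29.5568
Σfm² = 83852
Σf(m − x̄)² = Σfm² − (Σfm)²/n = 83852 − 2601²/88 = 6974.7159
Sample variance = 6974.7159 / 87 = 80.1691

80.17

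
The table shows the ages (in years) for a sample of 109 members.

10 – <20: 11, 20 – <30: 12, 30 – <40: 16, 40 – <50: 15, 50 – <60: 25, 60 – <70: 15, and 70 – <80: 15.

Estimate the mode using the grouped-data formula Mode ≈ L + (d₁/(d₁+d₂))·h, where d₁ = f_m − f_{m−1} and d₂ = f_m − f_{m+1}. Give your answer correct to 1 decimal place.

Modal class: 50 – <60 (highest frequency 25).
d₁ = 25 − 15 = 10, d₂ = 25 − 15 = 10
Mode ≈ 50 + (10/(10+10)) × 10 = 50 + 5.0000 = 55.0000

55.0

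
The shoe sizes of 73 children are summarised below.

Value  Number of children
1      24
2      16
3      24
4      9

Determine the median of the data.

2

Cumulative frequencies: 24, 40, 64, 73
n = 73, so the median is the value in position (n+1)/2 = 37.
Position 37 falls at value 2.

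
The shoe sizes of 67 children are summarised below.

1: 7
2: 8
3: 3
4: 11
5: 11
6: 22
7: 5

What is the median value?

Cumulative frequencies: 7, 15, 18, 29, 40, 62, 67
n = 67, so the median is the value in position (n+1)/2 = 34.
Position 34 falls at value 5.

5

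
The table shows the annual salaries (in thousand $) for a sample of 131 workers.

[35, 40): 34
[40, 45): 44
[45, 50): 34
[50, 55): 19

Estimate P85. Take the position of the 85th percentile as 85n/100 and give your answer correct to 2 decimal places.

Cumulative frequencies: 34, 78, 112, 131
n = 131; position = 85n/100 = 111.35.
This falls in the class [45, 50): L = 45, F = 78, f = 34, h = 5.
85th percentile ≈ 45 + ((111.35 − 78) / 34) × 5 = 49.9044

49.90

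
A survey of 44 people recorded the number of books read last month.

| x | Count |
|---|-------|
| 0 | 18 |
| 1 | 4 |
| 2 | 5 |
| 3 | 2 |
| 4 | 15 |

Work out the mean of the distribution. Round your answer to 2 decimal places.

Values: 0, 1, 2, 3, 4
Σfx = 18×0 + 4×1 + 5×2 + 2×3 + 15×4 = 80
n = Σf = 44
Mean = 80 / 44 = 1.8182

1.82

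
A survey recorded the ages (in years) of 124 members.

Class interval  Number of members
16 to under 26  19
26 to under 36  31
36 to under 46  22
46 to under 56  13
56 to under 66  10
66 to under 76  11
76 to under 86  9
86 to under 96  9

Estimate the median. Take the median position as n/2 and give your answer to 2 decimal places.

Cumulative frequencies: 19, 50, 72, 85, 95, 106, 115, 124
n = 124; position = n/2 = 62.
This falls in the class 36 to under 46: L = 36, F = 50, f = 22, h = 10.
Median ≈ 36 + ((62 − 50) / 22) × 10 = 41.4545

41.45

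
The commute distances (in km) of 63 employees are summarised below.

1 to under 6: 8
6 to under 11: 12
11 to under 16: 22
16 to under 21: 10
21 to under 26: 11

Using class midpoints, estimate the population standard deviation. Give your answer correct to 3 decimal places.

6.228

Midpoints: 3.5, 8.5, 13.5, 18.5, 23.5
n = 63, Σfm = 870.5, mean = 13.8175
Σfm² = 14471.75
Σf(m − x̄)² = Σfm² − (Σfm)²/n = 14471.75 − 870.5²/63 = 2443.6508
Population variance = 2443.6508 / 63 = 38.7881
Standard deviation = √38.7881 = 6.2280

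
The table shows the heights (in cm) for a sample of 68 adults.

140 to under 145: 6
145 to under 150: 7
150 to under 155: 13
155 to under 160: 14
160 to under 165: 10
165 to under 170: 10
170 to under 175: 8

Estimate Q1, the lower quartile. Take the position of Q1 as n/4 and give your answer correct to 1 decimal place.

151.5

Cumulative frequencies: 6, 13, 26, 40, 50, 60, 68
n = 68; position = n/4 = 17.
This falls in the class 150 to under 155: L = 150, F = 13, f = 13, h = 5.
Lower quartile ≈ 150 + ((17 − 13) / 13) × 5 = 151.5385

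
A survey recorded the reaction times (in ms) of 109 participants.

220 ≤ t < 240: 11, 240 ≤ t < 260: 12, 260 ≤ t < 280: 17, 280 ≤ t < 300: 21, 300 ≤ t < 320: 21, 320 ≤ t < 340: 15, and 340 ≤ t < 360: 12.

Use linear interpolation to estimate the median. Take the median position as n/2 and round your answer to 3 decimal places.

Cumulative frequencies: 11, 23, 40, 61, 82, 97, 109
n = 109; position = n/2 = 54.5.
This falls in the class 280 ≤ t < 300: L = 280, F = 40, f = 21, h = 20.
Median ≈ 280 + ((54.5 − 40) / 21) × 20 = 293.8095

293.810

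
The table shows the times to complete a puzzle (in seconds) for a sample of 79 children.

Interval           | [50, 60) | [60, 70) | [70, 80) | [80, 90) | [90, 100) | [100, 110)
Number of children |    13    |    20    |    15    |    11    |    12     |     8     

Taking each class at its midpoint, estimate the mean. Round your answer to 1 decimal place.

Midpoints: 55, 65, 75, 85, 95, 105
Σfm = 13×55 + 20×65 + 15×75 + 11×85 + 12×95 + 8×105 = 6055
n = Σf = 79
Mean = 6055 / 79 = 76.6456

76.6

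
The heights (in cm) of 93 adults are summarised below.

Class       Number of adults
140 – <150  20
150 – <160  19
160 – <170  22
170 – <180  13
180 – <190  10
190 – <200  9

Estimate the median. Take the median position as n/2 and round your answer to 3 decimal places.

163.409

Cumulative frequencies: 20, 39, 61, 74, 84, 93
n = 93; position = n/2 = 46.5.
This falls in the class 160 – <170: L = 160, F = 39, f = 22, h = 10.
Median ≈ 160 + ((46.5 − 39) / 22) × 10 = 163.4091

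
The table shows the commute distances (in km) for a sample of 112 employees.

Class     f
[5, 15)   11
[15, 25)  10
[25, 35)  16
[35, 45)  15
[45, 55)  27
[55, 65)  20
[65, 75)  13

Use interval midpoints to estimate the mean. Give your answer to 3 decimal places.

43.304

Midpoints: 10, 20, 30, 40, 50, 60, 70
Σfm = 11×10 + 10×20 + 16×30 + 15×40 + 27×50 + 20×60 + 13×70 = 4850
n = Σf = 112
Mean = 4850 / 112 = 43.3036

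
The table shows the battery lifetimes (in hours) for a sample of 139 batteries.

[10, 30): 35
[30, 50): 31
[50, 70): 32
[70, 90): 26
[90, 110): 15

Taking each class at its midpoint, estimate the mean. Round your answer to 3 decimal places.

Midpoints: 20, 40, 60, 80, 100
Σfm = 35×20 + 31×40 + 32×60 + 26×80 + 15×100 = 7440
n = Σf = 139
Mean = 7440 / 139 = 53.5252

53.525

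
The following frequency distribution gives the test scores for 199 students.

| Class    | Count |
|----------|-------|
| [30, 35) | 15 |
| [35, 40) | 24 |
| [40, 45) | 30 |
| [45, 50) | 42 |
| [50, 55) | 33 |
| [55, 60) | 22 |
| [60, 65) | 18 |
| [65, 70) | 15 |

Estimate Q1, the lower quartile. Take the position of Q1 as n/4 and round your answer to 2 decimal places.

41.79

Cumulative frequencies: 15, 39, 69, 111, 144, 166, 184, 199
n = 199; position = n/4 = 49.75.
This falls in the class [40, 45): L = 40, F = 39, f = 30, h = 5.
Lower quartile ≈ 40 + ((49.75 − 39) / 30) × 5 = 41.7917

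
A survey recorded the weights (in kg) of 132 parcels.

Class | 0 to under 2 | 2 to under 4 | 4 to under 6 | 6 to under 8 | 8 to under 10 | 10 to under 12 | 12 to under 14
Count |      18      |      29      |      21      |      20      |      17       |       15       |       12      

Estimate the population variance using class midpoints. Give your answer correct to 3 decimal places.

Midpoints: 1, 3, 5, 7, 9, 11, 13
n = 132, Σfm = 824, mean = 6.2424
Σfm² = 7004
Σf(m − x̄)² = Σfm² − (Σfm)²/n = 7004 − 824²/132 = 1860.2424
Population variance = 1860.2424 / 132 = 14.0927

14.093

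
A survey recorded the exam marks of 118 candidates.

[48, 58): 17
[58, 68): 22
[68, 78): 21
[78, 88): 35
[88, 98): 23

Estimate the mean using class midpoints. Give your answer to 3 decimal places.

75.119

Midpoints: 53, 63, 73, 83, 93
Σfm = 17×53 + 22×63 + 21×73 + 35×83 + 23×93 = 8864
n = Σf = 118
Mean = 8864 / 118 = 75.1186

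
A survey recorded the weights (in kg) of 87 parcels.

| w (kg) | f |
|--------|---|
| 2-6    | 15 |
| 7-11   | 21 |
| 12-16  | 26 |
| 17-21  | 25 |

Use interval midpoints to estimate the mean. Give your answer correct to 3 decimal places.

12.506

Midpoints: 4, 9, 14, 19
Σfm = 15×4 + 21×9 + 26×14 + 25×19 = 1088
n = Σf = 87
Mean = 1088 / 87 = 12.5057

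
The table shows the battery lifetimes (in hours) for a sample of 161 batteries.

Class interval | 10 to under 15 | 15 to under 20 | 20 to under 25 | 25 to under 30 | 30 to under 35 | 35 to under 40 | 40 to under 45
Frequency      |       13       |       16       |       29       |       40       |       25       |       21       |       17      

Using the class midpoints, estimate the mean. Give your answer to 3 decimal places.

28.059

Midpoints: 12.5, 17.5, 22.5, 27.5, 32.5, 37.5, 42.5
Σfm = 13×12.5 + 16×17.5 + 29×22.5 + 40×27.5 + 25×32.5 + 21×37.5 + 17×42.5 = 4517.5
n = Σf = 161
Mean = 4517.5 / 161 = 28.0590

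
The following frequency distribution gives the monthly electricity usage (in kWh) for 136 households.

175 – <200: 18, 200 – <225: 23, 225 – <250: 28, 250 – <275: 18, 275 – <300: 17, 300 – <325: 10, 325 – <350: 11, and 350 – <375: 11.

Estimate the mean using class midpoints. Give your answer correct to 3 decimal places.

Midpoints: 187.5, 212.5, 237.5, 262.5, 287.5, 312.5, 337.5, 362.5
Σfm = 18×187.5 + 23×212.5 + 28×237.5 + 18×262.5 + 17×287.5 + 10×312.5 + 11×337.5 + 11×362.5 = 35350
n = Σf = 136
Mean = 35350 / 136 = 259.9265

259.926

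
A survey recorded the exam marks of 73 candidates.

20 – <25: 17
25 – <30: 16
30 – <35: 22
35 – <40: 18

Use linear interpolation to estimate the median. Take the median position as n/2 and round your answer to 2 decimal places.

30.80

Cumulative frequencies: 17, 33, 55, 73
n = 73; position = n/2 = 36.5.
This falls in the class 30 – <35: L = 30, F = 33, f = 22, h = 5.
Median ≈ 30 + ((36.5 − 33) / 22) × 5 = 30.7955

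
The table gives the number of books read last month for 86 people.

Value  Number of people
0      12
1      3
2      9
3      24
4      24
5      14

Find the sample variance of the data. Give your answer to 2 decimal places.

2.46

Values: 0, 1, 2, 3, 4, 5
n = 86, Σfx = 259, mean = 3.0116
Σfx² = 989
Σf(x − x̄)² = Σfx² − (Σfx)²/n = 989 − 259²/86 = 208.9884
Sample variance = 208.9884 / 85 = 2.4587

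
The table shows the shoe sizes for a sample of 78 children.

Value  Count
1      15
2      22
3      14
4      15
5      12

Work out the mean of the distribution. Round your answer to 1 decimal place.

2.8

Values: 1, 2, 3, 4, 5
Σfx = 15×1 + 22×2 + 14×3 + 15×4 + 12×5 = 221
n = Σf = 78
Mean = 221 / 78 = 2.8333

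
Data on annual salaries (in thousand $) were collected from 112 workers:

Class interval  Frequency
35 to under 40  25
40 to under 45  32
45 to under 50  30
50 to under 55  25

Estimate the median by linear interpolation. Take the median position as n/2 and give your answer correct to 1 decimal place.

44.8

Cumulative frequencies: 25, 57, 87, 112
n = 112; position = n/2 = 56.
This falls in the class 40 to under 45: L = 40, F = 25, f = 32, h = 5.
Median ≈ 40 + ((56 − 25) / 32) × 5 = 44.8438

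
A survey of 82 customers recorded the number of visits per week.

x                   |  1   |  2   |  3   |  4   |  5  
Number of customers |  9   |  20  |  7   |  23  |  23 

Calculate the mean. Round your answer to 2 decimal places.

3.38

Values: 1, 2, 3, 4, 5
Σfx = 9×1 + 20×2 + 7×3 + 23×4 + 23×5 = 277
n = Σf = 82
Mean = 277 / 82 = 3.3780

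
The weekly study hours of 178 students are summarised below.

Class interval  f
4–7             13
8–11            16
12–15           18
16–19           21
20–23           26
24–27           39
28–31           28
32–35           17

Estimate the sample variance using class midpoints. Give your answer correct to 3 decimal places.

Midpoints: 5.5, 9.5, 13.5, 17.5, 21.5, 25.5, 29.5, 33.5
n = 178, Σfm = 3783, mean = 21.2528
Σfm² = 92372.5
Σf(m − x̄)² = Σfm² − (Σfm)²/n = 92372.5 − 3783²/178 = 11973.1236
Sample variance = 11973.1236 / 177 = 67.6448

67.645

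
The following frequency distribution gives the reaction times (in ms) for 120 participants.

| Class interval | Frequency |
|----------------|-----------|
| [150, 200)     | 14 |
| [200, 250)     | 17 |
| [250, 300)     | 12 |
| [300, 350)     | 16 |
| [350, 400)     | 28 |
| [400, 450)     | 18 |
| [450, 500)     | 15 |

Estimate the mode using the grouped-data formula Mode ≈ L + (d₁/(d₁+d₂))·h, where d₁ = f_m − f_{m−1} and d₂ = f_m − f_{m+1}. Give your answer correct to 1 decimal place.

377.3

Modal class: [350, 400) (highest frequency 28).
d₁ = 28 − 16 = 12, d₂ = 28 − 18 = 10
Mode ≈ 350 + (12/(12+10)) × 50 = 350 + 27.2727 = 377.2727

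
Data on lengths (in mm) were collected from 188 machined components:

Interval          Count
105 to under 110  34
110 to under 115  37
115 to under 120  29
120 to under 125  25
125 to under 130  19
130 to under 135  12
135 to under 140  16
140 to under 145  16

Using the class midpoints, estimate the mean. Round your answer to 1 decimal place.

121.2

Midpoints: 107.5, 112.5, 117.5, 122.5, 127.5, 132.5, 137.5, 142.5
Σfm = 34×107.5 + 37×112.5 + 29×117.5 + 25×122.5 + 19×127.5 + 12×132.5 + 16×137.5 + 16×142.5 = 22780
n = Σf = 188
Mean = 22780 / 188 = 121.1702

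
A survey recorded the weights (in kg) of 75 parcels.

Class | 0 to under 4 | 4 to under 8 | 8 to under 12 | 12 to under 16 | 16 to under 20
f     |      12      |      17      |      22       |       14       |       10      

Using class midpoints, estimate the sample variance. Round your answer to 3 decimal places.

Midpoints: 2, 6, 10, 14, 18
n = 75, Σfm = 722, mean = 9.6267
Σfm² = 8844
Σf(m − x̄)² = Σfm² − (Σfm)²/n = 8844 − 722²/75 = 1893.5467
Sample variance = 1893.5467 / 74 = 25.5885

25.588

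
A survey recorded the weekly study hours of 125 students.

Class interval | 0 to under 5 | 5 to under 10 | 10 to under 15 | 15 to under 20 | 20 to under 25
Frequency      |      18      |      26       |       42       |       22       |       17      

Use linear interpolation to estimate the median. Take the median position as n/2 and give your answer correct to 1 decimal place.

Cumulative frequencies: 18, 44, 86, 108, 125
n = 125; position = n/2 = 62.5.
This falls in the class 10 to under 15: L = 10, F = 44, f = 42, h = 5.
Median ≈ 10 + ((62.5 − 44) / 42) × 5 = 12.2024

12.2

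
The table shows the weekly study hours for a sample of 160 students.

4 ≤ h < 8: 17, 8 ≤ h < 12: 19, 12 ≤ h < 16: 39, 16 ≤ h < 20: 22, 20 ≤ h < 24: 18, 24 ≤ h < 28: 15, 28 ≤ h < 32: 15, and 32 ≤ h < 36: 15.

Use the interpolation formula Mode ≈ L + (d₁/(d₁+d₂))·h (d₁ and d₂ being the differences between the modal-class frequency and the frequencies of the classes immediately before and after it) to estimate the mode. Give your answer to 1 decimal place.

Modal class: 12 ≤ h < 16 (highest frequency 39).
d₁ = 39 − 19 = 20, d₂ = 39 − 22 = 17
Mode ≈ 12 + (20/(20+17)) × 4 = 12 + 2.1622 = 14.1622

14.2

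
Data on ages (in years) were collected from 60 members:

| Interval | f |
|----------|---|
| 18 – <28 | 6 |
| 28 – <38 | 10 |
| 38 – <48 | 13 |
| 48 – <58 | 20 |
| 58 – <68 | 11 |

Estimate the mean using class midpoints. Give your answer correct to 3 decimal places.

Midpoints: 23, 33, 43, 53, 63
Σfm = 6×23 + 10×33 + 13×43 + 20×53 + 11×63 = 2780
n = Σf = 60
Mean = 2780 / 60 = 46.3333

46.333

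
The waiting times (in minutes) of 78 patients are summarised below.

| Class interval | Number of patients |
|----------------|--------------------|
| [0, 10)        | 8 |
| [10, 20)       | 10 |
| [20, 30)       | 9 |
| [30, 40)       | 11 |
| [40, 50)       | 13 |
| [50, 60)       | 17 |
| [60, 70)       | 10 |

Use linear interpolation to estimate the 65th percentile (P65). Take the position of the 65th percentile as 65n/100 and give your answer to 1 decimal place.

Cumulative frequencies: 8, 18, 27, 38, 51, 68, 78
n = 78; position = 65n/100 = 50.7.
This falls in the class [40, 50): L = 40, F = 38, f = 13, h = 10.
65th percentile ≈ 40 + ((50.7 − 38) / 13) × 10 = 49.7692

49.8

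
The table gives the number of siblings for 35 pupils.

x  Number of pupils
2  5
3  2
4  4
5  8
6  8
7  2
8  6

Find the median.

Cumulative frequencies: 5, 7, 11, 19, 27, 29, 35
n = 35, so the median is the value in position (n+1)/2 = 18.
Position 18 falls at value 5.

5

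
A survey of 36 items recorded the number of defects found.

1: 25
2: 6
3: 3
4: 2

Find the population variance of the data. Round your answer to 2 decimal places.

0.75

Values: 1, 2, 3, 4
n = 36, Σfx = 54, mean = 1.5000
Σfx² = 108
Σf(x − x̄)² = Σfx² − (Σfx)²/n = 108 − 54²/36 = 27.0000
Population variance = 27.0000 / 36 = 0.7500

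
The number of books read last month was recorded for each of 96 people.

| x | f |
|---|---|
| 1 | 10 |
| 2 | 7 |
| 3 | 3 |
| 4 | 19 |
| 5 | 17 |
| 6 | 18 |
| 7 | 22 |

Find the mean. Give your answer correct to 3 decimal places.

4.750

Values: 1, 2, 3, 4, 5, 6, 7
Σfx = 10×1 + 7×2 + 3×3 + 19×4 + 17×5 + 18×6 + 22×7 = 456
n = Σf = 96
Mean = 456 / 96 = 4.7500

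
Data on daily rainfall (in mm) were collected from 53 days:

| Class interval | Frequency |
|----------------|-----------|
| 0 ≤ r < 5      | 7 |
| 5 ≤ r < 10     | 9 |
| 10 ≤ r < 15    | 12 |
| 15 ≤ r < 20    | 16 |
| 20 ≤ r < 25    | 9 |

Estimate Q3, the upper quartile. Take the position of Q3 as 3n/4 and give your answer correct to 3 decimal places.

Cumulative frequencies: 7, 16, 28, 44, 53
n = 53; position = 3n/4 = 39.75.
This falls in the class 15 ≤ r < 20: L = 15, F = 28, f = 16, h = 5.
Upper quartile ≈ 15 + ((39.75 − 28) / 16) × 5 = 18.6719

18.672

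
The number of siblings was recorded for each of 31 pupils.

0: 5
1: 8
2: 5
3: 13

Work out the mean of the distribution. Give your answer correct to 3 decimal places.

Values: 0, 1, 2, 3
Σfx = 5×0 + 8×1 + 5×2 + 13×3 = 57
n = Σf = 31
Mean = 57 / 31 = 1.8387

1.839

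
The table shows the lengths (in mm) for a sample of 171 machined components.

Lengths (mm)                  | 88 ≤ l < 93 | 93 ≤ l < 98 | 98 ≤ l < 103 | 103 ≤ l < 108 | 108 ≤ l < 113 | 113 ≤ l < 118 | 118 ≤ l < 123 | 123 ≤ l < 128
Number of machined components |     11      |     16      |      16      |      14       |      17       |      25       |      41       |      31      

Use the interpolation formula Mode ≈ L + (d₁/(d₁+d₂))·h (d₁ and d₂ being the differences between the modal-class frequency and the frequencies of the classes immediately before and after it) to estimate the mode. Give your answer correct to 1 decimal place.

121.1

Modal class: 118 ≤ l < 123 (highest frequency 41).
d₁ = 41 − 25 = 16, d₂ = 41 − 31 = 10
Mode ≈ 118 + (16/(16+10)) × 5 = 118 + 3.0769 = 121.0769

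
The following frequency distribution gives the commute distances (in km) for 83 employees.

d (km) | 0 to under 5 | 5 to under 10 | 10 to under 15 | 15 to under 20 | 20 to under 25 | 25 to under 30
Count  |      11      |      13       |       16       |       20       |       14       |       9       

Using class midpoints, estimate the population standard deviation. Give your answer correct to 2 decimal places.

Midpoints: 2.5, 7.5, 12.5, 17.5, 22.5, 27.5
n = 83, Σfm = 1237.5, mean = 14.9096
Σfm² = 23318.75
Σf(m − x̄)² = Σfm² − (Σfm)²/n = 23318.75 − 1237.5²/83 = 4868.0723
Population variance = 4868.0723 / 83 = 58.6515
Standard deviation = √58.6515 = 7.6584

7.66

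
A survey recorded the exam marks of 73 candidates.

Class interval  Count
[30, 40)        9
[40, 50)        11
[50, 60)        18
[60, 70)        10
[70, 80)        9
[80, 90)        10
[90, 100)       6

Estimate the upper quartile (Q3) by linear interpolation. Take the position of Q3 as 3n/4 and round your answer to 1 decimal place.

Cumulative frequencies: 9, 20, 38, 48, 57, 67, 73
n = 73; position = 3n/4 = 54.75.
This falls in the class [70, 80): L = 70, F = 48, f = 9, h = 10.
Upper quartile ≈ 70 + ((54.75 − 48) / 9) × 10 = 77.5000

77.5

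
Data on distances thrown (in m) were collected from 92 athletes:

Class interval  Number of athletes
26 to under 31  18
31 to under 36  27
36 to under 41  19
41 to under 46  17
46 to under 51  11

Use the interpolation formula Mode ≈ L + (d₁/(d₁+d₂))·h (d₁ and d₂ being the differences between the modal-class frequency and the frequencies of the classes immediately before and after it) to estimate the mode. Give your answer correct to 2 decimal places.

33.65

Modal class: 31 to under 36 (highest frequency 27).
d₁ = 27 − 18 = 9, d₂ = 27 − 19 = 8
Mode ≈ 31 + (9/(9+8)) × 5 = 31 + 2.6471 = 33.6471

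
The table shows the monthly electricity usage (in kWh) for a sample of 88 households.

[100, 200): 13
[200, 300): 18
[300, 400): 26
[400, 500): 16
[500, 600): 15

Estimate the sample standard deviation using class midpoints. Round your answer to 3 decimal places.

129.524

Midpoints: 150, 250, 350, 450, 550
n = 88, Σfm = 31000, mean = 352.2727
Σfm² = 12380000
Σf(m − x̄)² = Σfm² − (Σfm)²/n = 12380000 − 31000²/88 = 1459545.4545
Sample variance = 1459545.4545 / 87 = 16776.3845
Standard deviation = √16776.3845 = 129.5237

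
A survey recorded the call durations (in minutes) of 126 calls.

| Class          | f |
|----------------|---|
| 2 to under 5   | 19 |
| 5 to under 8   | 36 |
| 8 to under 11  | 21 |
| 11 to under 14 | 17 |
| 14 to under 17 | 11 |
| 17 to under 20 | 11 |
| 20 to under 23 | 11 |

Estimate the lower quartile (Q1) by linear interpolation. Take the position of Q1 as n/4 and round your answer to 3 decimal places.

6.042

Cumulative frequencies: 19, 55, 76, 93, 104, 115, 126
n = 126; position = n/4 = 31.5.
This falls in the class 5 to under 8: L = 5, F = 19, f = 36, h = 3.
Lower quartile ≈ 5 + ((31.5 − 19) / 36) × 3 = 6.0417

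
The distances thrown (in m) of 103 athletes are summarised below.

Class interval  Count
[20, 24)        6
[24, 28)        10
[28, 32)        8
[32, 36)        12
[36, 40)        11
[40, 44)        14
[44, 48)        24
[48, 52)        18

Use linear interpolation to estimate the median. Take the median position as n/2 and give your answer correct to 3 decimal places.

41.286

Cumulative frequencies: 6, 16, 24, 36, 47, 61, 85, 103
n = 103; position = n/2 = 51.5.
This falls in the class [40, 44): L = 40, F = 47, f = 14, h = 4.
Median ≈ 40 + ((51.5 − 47) / 14) × 4 = 41.2857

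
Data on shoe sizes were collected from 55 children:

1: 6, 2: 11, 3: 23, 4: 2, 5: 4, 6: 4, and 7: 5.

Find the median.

3

Cumulative frequencies: 6, 17, 40, 42, 46, 50, 55
n = 55, so the median is the value in position (n+1)/2 = 28.
Position 28 falls at value 3.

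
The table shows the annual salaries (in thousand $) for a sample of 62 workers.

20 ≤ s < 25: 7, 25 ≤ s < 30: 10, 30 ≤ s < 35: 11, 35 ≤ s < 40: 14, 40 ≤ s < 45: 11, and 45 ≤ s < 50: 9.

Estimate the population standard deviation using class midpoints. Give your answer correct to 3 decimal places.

7.841

Midpoints: 22.5, 27.5, 32.5, 37.5, 42.5, 47.5
n = 62, Σfm = 2210, mean = 35.6452
Σfm² = 82587.5
Σf(m − x̄)² = Σfm² − (Σfm)²/n = 82587.5 − 2210²/62 = 3811.6935
Population variance = 3811.6935 / 62 = 61.4789
Standard deviation = √61.4789 = 7.8408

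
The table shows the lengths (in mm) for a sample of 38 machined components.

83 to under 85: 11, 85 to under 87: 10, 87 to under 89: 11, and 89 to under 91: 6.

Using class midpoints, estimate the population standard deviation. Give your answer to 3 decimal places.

2.108

Midpoints: 84, 86, 88, 90
n = 38, Σfm = 3292, mean = 86.6316
Σfm² = 285360
Σf(m − x̄)² = Σfm² − (Σfm)²/n = 285360 − 3292²/38 = 168.8421
Population variance = 168.8421 / 38 = 4.4432
Standard deviation = √4.4432 = 2.1079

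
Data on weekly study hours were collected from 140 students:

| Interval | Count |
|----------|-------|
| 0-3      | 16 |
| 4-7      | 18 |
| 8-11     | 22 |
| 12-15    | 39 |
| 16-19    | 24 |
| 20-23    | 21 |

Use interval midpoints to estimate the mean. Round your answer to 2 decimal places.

12.36

Midpoints: 1.5, 5.5, 9.5, 13.5, 17.5, 21.5
Σfm = 16×1.5 + 18×5.5 + 22×9.5 + 39×13.5 + 24×17.5 + 21×21.5 = 1730
n = Σf = 140
Mean = 1730 / 140 = 12.3571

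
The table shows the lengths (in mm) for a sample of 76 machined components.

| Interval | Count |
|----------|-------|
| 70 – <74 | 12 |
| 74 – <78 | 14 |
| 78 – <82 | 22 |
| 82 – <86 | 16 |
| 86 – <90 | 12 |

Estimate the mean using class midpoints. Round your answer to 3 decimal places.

80.105

Midpoints: 72, 76, 80, 84, 88
Σfm = 12×72 + 14×76 + 22×80 + 16×84 + 12×88 = 6088
n = Σf = 76
Mean = 6088 / 76 = 80.1053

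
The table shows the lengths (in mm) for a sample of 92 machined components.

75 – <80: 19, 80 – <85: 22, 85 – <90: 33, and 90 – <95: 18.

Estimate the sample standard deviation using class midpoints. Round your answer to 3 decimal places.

5.158

Midpoints: 77.5, 82.5, 87.5, 92.5
n = 92, Σfm = 7840, mean = 85.2174
Σfm² = 670525
Σf(m − x̄)² = Σfm² − (Σfm)²/n = 670525 − 7840²/92 = 2420.6522
Sample variance = 2420.6522 / 91 = 26.6006
Standard deviation = √26.6006 = 5.1576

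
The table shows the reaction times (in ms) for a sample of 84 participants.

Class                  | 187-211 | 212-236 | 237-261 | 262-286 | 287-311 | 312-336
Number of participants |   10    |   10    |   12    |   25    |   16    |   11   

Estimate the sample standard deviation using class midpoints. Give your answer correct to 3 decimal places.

38.333

Midpoints: 199, 224, 249, 274, 299, 324
n = 84, Σfm = 22416, mean = 266.8571
Σfm² = 6103834
Σf(m − x̄)² = Σfm² − (Σfm)²/n = 6103834 − 22416²/84 = 121964.2857
Sample variance = 121964.2857 / 83 = 1469.4492
Standard deviation = √1469.4492 = 38.3334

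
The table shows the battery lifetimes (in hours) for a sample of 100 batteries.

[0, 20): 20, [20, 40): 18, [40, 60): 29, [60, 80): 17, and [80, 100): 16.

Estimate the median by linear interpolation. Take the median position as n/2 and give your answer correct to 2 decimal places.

Cumulative frequencies: 20, 38, 67, 84, 100
n = 100; position = n/2 = 50.
This falls in the class [40, 60): L = 40, F = 38, f = 29, h = 20.
Median ≈ 40 + ((50 − 38) / 29) × 20 = 48.2759

48.28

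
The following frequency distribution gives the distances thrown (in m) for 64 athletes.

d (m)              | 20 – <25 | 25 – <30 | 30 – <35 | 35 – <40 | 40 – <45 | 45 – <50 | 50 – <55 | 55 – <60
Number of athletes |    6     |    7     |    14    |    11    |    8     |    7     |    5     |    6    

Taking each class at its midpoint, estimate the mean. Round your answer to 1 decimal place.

Midpoints: 22.5, 27.5, 32.5, 37.5, 42.5, 47.5, 52.5, 57.5
Σfm = 6×22.5 + 7×27.5 + 14×32.5 + 11×37.5 + 8×42.5 + 7×47.5 + 5×52.5 + 6×57.5 = 2475
n = Σf = 64
Mean = 2475 / 64 = 38.6719

38.7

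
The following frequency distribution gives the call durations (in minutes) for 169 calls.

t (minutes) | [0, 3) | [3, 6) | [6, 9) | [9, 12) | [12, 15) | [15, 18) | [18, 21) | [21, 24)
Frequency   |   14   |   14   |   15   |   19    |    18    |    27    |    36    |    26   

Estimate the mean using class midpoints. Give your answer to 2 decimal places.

14.03

Midpoints: 1.5, 4.5, 7.5, 10.5, 13.5, 16.5, 19.5, 22.5
Σfm = 14×1.5 + 14×4.5 + 15×7.5 + 19×10.5 + 18×13.5 + 27×16.5 + 36×19.5 + 26×22.5 = 2371.5
n = Σf = 169
Mean = 2371.5 / 169 = 14.0325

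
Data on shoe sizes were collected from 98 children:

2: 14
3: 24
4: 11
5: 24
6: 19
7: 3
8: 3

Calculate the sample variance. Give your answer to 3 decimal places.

2.528

Values: 2, 3, 4, 5, 6, 7, 8
n = 98, Σfx = 423, mean = 4.3163
Σfx² = 2071
Σf(x − x̄)² = Σfx² − (Σfx)²/n = 2071 − 423²/98 = 245.1939
Sample variance = 245.1939 / 97 = 2.5278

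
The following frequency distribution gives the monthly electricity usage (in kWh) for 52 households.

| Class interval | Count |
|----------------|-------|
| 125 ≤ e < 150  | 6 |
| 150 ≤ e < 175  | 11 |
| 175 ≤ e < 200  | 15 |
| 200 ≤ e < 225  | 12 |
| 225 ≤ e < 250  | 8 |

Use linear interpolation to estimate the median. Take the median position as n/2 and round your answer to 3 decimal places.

190.000

Cumulative frequencies: 6, 17, 32, 44, 52
n = 52; position = n/2 = 26.
This falls in the class 175 ≤ e < 200: L = 175, F = 17, f = 15, h = 25.
Median ≈ 175 + ((26 − 17) / 15) × 25 = 190.0000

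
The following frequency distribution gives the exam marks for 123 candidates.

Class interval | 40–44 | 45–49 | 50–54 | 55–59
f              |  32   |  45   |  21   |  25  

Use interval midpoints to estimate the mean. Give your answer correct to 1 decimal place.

48.6

Midpoints: 42, 47, 52, 57
Σfm = 32×42 + 45×47 + 21×52 + 25×57 = 5976
n = Σf = 123
Mean = 5976 / 123 = 48.5854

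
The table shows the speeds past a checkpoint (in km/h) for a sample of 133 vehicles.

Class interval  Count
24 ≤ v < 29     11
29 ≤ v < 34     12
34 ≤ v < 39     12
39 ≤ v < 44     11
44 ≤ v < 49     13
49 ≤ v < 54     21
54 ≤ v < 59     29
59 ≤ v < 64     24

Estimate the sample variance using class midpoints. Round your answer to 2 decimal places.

129.97

Midpoints: 26.5, 31.5, 36.5, 41.5, 46.5, 51.5, 56.5, 61.5
n = 133, Σfm = 6364.5, mean = 47.8534
Σfm² = 321719.25
Σf(m − x̄)² = Σfm² − (Σfm)²/n = 321719.25 − 6364.5²/133 = 17156.3910
Sample variance = 17156.3910 / 132 = 129.9727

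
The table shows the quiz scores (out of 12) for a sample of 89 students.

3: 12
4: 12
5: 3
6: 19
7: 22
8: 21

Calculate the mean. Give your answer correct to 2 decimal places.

Values: 3, 4, 5, 6, 7, 8
Σfx = 12×3 + 12×4 + 3×5 + 19×6 + 22×7 + 21×8 = 535
n = Σf = 89
Mean = 535 / 89 = 6.0112

6.01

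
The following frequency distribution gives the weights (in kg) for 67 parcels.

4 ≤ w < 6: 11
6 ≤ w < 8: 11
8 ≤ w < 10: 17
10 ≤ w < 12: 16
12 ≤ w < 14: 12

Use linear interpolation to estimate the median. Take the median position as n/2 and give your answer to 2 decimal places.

Cumulative frequencies: 11, 22, 39, 55, 67
n = 67; position = n/2 = 33.5.
This falls in the class 8 ≤ w < 10: L = 8, F = 22, f = 17, h = 2.
Median ≈ 8 + ((33.5 − 22) / 17) × 2 = 9.3529

9.35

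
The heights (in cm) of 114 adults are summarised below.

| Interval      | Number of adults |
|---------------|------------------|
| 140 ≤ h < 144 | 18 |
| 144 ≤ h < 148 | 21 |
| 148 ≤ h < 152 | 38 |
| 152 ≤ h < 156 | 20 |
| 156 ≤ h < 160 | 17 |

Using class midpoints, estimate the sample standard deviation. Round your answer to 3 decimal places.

5.061

Midpoints: 142, 146, 150, 154, 158
n = 114, Σfm = 17088, mean = 149.8947
Σfm² = 2564296
Σf(m − x̄)² = Σfm² − (Σfm)²/n = 2564296 − 17088²/114 = 2894.7368
Sample variance = 2894.7368 / 113 = 25.6171
Standard deviation = √25.6171 = 5.0613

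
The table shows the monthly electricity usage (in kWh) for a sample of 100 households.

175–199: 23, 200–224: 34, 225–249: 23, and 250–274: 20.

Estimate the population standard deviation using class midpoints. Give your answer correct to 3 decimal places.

Midpoints: 187, 212, 237, 262
n = 100, Σfm = 22200, mean = 222.0000
Σfm² = 4997150
Σf(m − x̄)² = Σfm² − (Σfm)²/n = 4997150 − 22200²/100 = 68750.0000
Population variance = 68750.0000 / 100 = 687.5000
Standard deviation = √687.5000 = 26.2202

26.220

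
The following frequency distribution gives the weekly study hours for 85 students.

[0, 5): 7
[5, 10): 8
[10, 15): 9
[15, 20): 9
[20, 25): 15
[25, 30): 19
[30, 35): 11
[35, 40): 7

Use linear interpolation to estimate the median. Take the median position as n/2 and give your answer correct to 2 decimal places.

23.17

Cumulative frequencies: 7, 15, 24, 33, 48, 67, 78, 85
n = 85; position = n/2 = 42.5.
This falls in the class [20, 25): L = 20, F = 33, f = 15, h = 5.
Median ≈ 20 + ((42.5 − 33) / 15) × 5 = 23.1667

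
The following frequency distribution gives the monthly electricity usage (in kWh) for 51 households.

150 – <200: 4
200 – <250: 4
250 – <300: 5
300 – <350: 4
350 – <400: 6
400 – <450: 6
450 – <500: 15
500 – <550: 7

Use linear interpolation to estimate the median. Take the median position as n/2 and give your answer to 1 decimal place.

Cumulative frequencies: 4, 8, 13, 17, 23, 29, 44, 51
n = 51; position = n/2 = 25.5.
This falls in the class 400 – <450: L = 400, F = 23, f = 6, h = 50.
Median ≈ 400 + ((25.5 − 23) / 6) × 50 = 420.8333

420.8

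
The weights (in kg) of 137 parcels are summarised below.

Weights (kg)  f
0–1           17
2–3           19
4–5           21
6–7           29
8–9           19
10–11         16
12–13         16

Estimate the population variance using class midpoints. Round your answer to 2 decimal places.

Midpoints: 0.5, 2.5, 4.5, 6.5, 8.5, 10.5, 12.5
n = 137, Σfm = 868.5, mean = 6.3394
Σfm² = 7410.25
Σf(m − x̄)² = Σfm² − (Σfm)²/n = 7410.25 − 868.5²/137 = 1904.4672
Population variance = 1904.4672 / 137 = 13.9012

13.90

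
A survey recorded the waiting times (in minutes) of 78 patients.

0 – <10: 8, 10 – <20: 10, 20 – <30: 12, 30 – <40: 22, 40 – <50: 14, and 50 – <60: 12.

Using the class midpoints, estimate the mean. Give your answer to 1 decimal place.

Midpoints: 5, 15, 25, 35, 45, 55
Σfm = 8×5 + 10×15 + 12×25 + 22×35 + 14×45 + 12×55 = 2550
n = Σf = 78
Mean = 2550 / 78 = 32.6923

32.7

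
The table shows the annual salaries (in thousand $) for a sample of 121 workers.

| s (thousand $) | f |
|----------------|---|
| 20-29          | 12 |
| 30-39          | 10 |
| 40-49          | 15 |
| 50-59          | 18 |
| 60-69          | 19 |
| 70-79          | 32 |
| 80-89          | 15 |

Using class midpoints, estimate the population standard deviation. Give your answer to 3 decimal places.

18.590

Midpoints: 24.5, 34.5, 44.5, 54.5, 64.5, 74.5, 84.5
n = 121, Σfm = 7164.5, mean = 59.2107
Σfm² = 466030.25
Σf(m − x̄)² = Σfm² − (Σfm)²/n = 466030.25 − 7164.5²/121 = 41814.8760
Population variance = 41814.8760 / 121 = 345.5775
Standard deviation = √345.5775 = 18.5897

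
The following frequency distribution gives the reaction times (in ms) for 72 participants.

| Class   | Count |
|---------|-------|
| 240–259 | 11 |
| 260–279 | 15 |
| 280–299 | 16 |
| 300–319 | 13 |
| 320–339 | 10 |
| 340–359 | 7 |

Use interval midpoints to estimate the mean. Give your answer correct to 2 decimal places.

294.22

Midpoints: 249.5, 269.5, 289.5, 309.5, 329.5, 349.5
Σfm = 11×249.5 + 15×269.5 + 16×289.5 + 13×309.5 + 10×329.5 + 7×349.5 = 21184
n = Σf = 72
Mean = 21184 / 72 = 294.2222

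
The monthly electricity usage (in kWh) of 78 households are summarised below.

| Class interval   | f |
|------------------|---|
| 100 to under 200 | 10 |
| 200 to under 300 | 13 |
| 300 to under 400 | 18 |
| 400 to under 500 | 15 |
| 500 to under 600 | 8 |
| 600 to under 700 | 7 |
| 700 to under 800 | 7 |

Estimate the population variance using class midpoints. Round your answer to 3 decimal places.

31625.575

Midpoints: 150, 250, 350, 450, 550, 650, 750
n = 78, Σfm = 32000, mean = 410.2564
Σfm² = 15595000
Σf(m − x̄)² = Σfm² − (Σfm)²/n = 15595000 − 32000²/78 = 2466794.8718
Population variance = 2466794.8718 / 78 = 31625.5753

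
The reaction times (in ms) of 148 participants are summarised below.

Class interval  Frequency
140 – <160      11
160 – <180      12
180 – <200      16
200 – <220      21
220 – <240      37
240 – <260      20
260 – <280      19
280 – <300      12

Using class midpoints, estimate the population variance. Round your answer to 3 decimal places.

Midpoints: 150, 170, 190, 210, 230, 250, 270, 290
n = 148, Σfm = 33260, mean = 224.7297
Σfm² = 7699600
Σf(m − x̄)² = Σfm² − (Σfm)²/n = 7699600 − 33260²/148 = 225089.1892
Population variance = 225089.1892 / 148 = 1520.8729

1520.873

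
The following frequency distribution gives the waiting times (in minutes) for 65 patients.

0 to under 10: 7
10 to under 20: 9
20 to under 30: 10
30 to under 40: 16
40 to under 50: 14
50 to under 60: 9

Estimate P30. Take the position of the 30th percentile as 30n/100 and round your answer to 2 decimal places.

Cumulative frequencies: 7, 16, 26, 42, 56, 65
n = 65; position = 30n/100 = 19.5.
This falls in the class 20 to under 30: L = 20, F = 16, f = 10, h = 10.
30th percentile ≈ 20 + ((19.5 − 16) / 10) × 10 = 23.5000

23.50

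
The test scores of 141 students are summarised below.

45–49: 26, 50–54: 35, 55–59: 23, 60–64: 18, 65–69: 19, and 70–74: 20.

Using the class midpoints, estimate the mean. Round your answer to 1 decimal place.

Midpoints: 47, 52, 57, 62, 67, 72
Σfm = 26×47 + 35×52 + 23×57 + 18×62 + 19×67 + 20×72 = 8182
n = Σf = 141
Mean = 8182 / 141 = 58.0284

58.0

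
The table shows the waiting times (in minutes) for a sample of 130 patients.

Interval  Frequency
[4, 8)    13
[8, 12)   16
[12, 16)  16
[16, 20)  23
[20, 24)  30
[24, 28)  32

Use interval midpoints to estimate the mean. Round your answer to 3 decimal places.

Midpoints: 6, 10, 14, 18, 22, 26
Σfm = 13×6 + 16×10 + 16×14 + 23×18 + 30×22 + 32×26 = 2368
n = Σf = 130
Mean = 2368 / 130 = 18.2154

18.215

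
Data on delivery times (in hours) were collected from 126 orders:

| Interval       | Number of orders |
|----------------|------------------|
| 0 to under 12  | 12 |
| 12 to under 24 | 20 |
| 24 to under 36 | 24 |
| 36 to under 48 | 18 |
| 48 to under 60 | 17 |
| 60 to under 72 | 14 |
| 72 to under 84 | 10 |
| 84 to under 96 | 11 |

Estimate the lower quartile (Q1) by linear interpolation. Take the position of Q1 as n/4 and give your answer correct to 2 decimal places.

23.70

Cumulative frequencies: 12, 32, 56, 74, 91, 105, 115, 126
n = 126; position = n/4 = 31.5.
This falls in the class 12 to under 24: L = 12, F = 12, f = 20, h = 12.
Lower quartile ≈ 12 + ((31.5 − 12) / 20) × 12 = 23.7000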